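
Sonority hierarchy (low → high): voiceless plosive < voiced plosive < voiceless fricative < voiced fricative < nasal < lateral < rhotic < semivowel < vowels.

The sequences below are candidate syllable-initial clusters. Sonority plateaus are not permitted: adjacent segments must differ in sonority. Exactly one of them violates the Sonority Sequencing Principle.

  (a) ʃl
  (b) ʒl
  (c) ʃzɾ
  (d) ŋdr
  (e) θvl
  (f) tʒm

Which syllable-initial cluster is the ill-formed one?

d

(a) ʃl: profile 3-6 — obeys.
(b) ʒl: profile 4-6 — obeys.
(c) ʃzɾ: profile 3-4-7 — obeys.
(d) ŋdr: profile 5-2-7 — violates.
(e) θvl: profile 3-4-6 — obeys.
(f) tʒm: profile 1-4-5 — obeys.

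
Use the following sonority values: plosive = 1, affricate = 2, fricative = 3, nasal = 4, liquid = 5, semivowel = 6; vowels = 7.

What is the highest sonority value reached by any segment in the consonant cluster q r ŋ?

/q/ is a plosive (sonority 1).
/r/ is a liquid (sonority 5).
/ŋ/ is a nasal (sonority 4).
The maximum is 5.

5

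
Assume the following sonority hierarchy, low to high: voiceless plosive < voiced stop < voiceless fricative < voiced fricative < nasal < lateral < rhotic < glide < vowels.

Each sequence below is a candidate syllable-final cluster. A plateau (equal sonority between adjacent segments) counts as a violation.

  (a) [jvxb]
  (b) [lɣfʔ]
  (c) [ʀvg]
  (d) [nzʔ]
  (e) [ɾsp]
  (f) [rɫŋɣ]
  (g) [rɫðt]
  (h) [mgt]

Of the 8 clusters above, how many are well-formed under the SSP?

8

(a) sonority 8-4-3-2: well-formed.
(b) sonority 6-4-3-1: well-formed.
(c) sonority 7-4-2: well-formed.
(d) sonority 5-4-1: well-formed.
(e) sonority 7-3-1: well-formed.
(f) sonority 7-6-5-4: well-formed.
(g) sonority 7-6-4-1: well-formed.
(h) sonority 5-2-1: well-formed.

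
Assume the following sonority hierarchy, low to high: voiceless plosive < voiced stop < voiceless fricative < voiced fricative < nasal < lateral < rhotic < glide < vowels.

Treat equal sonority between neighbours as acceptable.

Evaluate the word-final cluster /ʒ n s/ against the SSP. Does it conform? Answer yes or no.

/ʒ/: voiced fricative = 4.
/n/: nasal = 5.
/s/: voiceless fricative = 3.
The profile is 4-5-3. Between /ʒ/ (4) and /n/ (5) sonority does not fall, so the cluster violates the SSP.

no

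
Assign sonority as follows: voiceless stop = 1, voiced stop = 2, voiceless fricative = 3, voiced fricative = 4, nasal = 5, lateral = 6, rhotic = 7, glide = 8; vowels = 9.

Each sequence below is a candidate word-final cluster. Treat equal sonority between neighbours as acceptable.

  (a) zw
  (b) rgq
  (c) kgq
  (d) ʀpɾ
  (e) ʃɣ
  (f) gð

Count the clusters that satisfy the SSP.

1

(a) 4-8 → violates
(b) 7-2-1 → obeys
(c) 1-2-1 → violates
(d) 7-1-7 → violates
(e) 3-4 → violates
(f) 2-4 → violates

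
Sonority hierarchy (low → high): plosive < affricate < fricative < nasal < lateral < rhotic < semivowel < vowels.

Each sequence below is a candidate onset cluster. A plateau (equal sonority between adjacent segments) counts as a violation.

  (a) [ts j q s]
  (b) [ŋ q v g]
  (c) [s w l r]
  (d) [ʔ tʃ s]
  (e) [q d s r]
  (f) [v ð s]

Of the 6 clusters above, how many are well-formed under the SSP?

1

(a) 2-7-1-3 → violates
(b) 4-1-3-1 → violates
(c) 3-7-5-6 → violates
(d) 1-2-3 → obeys
(e) 1-1-3-6 → violates
(f) 3-3-3 → violates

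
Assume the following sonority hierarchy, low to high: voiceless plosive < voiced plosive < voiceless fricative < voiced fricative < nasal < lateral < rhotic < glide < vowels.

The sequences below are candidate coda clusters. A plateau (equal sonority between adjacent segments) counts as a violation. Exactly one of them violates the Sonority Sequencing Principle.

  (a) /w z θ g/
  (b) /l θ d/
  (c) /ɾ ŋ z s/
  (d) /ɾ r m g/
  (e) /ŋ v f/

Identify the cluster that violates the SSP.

(a) /w z θ g/: profile 8-4-3-2 — obeys.
(b) /l θ d/: profile 6-3-2 — obeys.
(c) /ɾ ŋ z s/: profile 7-5-4-3 — obeys.
(d) /ɾ r m g/: profile 7-7-5-2 — violates.
(e) /ŋ v f/: profile 5-4-3 — obeys.

d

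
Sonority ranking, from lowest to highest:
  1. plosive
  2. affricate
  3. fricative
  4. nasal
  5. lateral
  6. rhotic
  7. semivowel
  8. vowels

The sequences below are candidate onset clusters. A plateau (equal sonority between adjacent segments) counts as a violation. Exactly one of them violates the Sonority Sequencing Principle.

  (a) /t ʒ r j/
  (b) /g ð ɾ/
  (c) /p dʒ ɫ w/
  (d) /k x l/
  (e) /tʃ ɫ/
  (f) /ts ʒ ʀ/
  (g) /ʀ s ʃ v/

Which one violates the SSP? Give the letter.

g

(a) sonority 1-3-6-7: well-formed.
(b) sonority 1-3-6: well-formed.
(c) sonority 1-2-5-7: well-formed.
(d) sonority 1-3-5: well-formed.
(e) sonority 2-5: well-formed.
(f) sonority 2-3-6: well-formed.
(g) sonority 6-3-3-3: ill-formed.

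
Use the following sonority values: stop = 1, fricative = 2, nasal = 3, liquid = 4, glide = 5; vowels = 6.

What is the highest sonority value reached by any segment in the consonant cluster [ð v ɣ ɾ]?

/ð/ is a fricative (sonority 2).
/v/ is a fricative (sonority 2).
/ɣ/ is a fricative (sonority 2).
/ɾ/ is a liquid (sonority 4).
The maximum is 4.

4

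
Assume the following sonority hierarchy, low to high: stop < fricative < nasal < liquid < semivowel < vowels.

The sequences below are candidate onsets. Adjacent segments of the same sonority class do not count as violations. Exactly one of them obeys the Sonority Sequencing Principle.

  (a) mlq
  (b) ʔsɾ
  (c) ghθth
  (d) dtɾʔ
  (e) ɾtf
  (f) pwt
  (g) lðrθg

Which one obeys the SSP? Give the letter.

b

(a) 3-4-1 → violates
(b) 1-2-4 → obeys
(c) 1-2-2-1-2 → violates
(d) 1-1-4-1 → violates
(e) 4-1-2 → violates
(f) 1-5-1 → violates
(g) 4-2-4-2-1 → violates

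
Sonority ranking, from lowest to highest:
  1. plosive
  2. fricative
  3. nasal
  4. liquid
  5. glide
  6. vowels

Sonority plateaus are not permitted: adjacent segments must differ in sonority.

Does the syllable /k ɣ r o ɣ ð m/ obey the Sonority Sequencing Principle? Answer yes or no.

no

Onset: /k/ is a plosive (sonority 1), /ɣ/ is a fricative (sonority 2), /r/ is a liquid (sonority 4); then the nucleus /o/ (sonority 6).
Onset profile 1-2-4-6 — rises to the nucleus.
Coda: /ɣ/ is a fricative (sonority 2), /ð/ is a fricative (sonority 2), /m/ is a nasal (sonority 3).
Coda profile 6-2-2-3 — does not strictly fall throughout.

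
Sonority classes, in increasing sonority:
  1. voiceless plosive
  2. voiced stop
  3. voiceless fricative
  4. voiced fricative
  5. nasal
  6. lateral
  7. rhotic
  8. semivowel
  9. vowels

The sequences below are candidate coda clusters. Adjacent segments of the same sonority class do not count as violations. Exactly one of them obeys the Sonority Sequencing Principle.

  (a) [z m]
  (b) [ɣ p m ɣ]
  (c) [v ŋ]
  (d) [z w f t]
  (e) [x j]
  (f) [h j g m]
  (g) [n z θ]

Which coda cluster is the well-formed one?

g

(a) 4-5 → violates
(b) 4-1-5-4 → violates
(c) 4-5 → violates
(d) 4-8-3-1 → violates
(e) 3-8 → violates
(f) 3-8-2-5 → violates
(g) 5-4-3 → obeys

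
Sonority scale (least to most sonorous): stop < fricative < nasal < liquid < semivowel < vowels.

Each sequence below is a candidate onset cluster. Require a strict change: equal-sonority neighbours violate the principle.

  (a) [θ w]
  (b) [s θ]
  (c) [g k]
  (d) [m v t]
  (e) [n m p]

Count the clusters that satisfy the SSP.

(a) sonority 2-5: well-formed.
(b) sonority 2-2: ill-formed.
(c) sonority 1-1: ill-formed.
(d) sonority 3-2-1: ill-formed.
(e) sonority 3-3-1: ill-formed.

1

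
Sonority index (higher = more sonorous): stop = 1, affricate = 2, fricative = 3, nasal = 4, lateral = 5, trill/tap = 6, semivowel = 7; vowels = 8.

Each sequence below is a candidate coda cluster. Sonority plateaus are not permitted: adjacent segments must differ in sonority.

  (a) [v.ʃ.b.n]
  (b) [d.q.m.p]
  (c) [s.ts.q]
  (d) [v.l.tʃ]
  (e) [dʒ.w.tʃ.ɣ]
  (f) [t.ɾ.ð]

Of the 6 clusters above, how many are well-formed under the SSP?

1

(a) sonority 3-3-1-4: ill-formed.
(b) sonority 1-1-4-1: ill-formed.
(c) sonority 3-2-1: well-formed.
(d) sonority 3-5-2: ill-formed.
(e) sonority 2-7-2-3: ill-formed.
(f) sonority 1-6-3: ill-formed.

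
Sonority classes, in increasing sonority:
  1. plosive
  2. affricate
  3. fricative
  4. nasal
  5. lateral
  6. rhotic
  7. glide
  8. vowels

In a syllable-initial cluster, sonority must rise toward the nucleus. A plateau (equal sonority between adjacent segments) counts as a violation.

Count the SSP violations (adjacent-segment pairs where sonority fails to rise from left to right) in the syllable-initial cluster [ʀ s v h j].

3

/ʀ/ — rhotic, sonority 6.
/s/ — fricative, sonority 3.
/v/ — fricative, sonority 3.
/h/ — fricative, sonority 3.
/j/ — glide, sonority 7.
/ʀ/→/s/: 6→3 (does not rise) — violation.
/s/→/v/: 3→3 (plateau) — violation.
/v/→/h/: 3→3 (plateau) — violation.
/h/→/j/: 3→7 (rises) — ok.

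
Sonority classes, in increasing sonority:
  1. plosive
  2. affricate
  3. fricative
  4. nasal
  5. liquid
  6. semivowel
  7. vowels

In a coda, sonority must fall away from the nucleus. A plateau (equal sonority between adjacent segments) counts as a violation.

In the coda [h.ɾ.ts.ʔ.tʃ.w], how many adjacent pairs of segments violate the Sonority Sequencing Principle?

3

/h/ is a fricative (sonority 3).
/ɾ/ is a liquid (sonority 5).
/ts/ is an affricate (sonority 2).
/ʔ/ is a plosive (sonority 1).
/tʃ/ is an affricate (sonority 2).
/w/ is a semivowel (sonority 6).
/h/→/ɾ/: 3→5 (does not fall) — violation.
/ɾ/→/ts/: 5→2 (falls) — ok.
/ts/→/ʔ/: 2→1 (falls) — ok.
/ʔ/→/tʃ/: 1→2 (does not fall) — violation.
/tʃ/→/w/: 2→6 (does not fall) — violation.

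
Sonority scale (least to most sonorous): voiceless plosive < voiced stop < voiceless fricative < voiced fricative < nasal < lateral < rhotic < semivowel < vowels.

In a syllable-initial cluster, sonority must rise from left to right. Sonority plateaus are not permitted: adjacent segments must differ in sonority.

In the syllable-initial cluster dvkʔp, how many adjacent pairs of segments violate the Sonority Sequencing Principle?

3

/d/ is a voiced stop (sonority 2).
/v/ is a voiced fricative (sonority 4).
/k/ is a voiceless plosive (sonority 1).
/ʔ/ is a voiceless plosive (sonority 1).
/p/ is a voiceless plosive (sonority 1).
/d/→/v/: 2→4 (rises) — ok.
/v/→/k/: 4→1 (does not rise) — violation.
/k/→/ʔ/: 1→1 (plateau) — violation.
/ʔ/→/p/: 1→1 (plateau) — violation.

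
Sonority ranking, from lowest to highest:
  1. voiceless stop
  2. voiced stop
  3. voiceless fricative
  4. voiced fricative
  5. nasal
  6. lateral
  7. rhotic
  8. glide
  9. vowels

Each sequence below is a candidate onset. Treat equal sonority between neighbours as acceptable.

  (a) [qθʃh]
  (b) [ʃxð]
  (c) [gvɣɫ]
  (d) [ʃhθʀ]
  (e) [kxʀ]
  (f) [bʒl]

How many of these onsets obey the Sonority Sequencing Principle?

6

(a) [qθʃh]: profile 1-3-3-3 — obeys.
(b) [ʃxð]: profile 3-3-4 — obeys.
(c) [gvɣɫ]: profile 2-4-4-6 — obeys.
(d) [ʃhθʀ]: profile 3-3-3-7 — obeys.
(e) [kxʀ]: profile 1-3-7 — obeys.
(f) [bʒl]: profile 2-4-6 — obeys.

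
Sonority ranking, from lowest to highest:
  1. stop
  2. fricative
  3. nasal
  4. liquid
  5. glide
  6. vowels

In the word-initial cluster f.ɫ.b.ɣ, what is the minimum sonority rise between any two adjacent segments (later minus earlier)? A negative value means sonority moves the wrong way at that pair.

/f/ is a fricative (sonority 2).
/ɫ/ is a liquid (sonority 4).
/b/ is a stop (sonority 1).
/ɣ/ is a fricative (sonority 2).
/f/→/ɫ/: change +2.
/ɫ/→/b/: change -3.
/b/→/ɣ/: change +1.
Minimum = -3.

-3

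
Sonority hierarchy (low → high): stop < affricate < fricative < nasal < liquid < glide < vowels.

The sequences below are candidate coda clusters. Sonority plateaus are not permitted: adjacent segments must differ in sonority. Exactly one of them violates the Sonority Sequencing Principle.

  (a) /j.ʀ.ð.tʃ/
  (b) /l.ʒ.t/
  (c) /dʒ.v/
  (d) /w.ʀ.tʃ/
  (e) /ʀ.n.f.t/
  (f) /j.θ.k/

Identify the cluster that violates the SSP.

(a) sonority 6-5-3-2: well-formed.
(b) sonority 5-3-1: well-formed.
(c) sonority 2-3: ill-formed.
(d) sonority 6-5-2: well-formed.
(e) sonority 5-4-3-1: well-formed.
(f) sonority 6-3-1: well-formed.

c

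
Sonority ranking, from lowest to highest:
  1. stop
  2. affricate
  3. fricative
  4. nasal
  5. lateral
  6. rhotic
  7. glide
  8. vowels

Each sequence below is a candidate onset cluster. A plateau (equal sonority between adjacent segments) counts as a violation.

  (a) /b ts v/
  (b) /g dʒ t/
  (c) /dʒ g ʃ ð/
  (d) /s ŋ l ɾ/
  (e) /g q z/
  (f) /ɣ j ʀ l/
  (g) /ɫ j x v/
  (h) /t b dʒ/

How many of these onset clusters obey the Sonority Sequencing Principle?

(a) sonority 1-2-3: well-formed.
(b) sonority 1-2-1: ill-formed.
(c) sonority 2-1-3-3: ill-formed.
(d) sonority 3-4-5-6: well-formed.
(e) sonority 1-1-3: ill-formed.
(f) sonority 3-7-6-5: ill-formed.
(g) sonority 5-7-3-3: ill-formed.
(h) sonority 1-1-2: ill-formed.

2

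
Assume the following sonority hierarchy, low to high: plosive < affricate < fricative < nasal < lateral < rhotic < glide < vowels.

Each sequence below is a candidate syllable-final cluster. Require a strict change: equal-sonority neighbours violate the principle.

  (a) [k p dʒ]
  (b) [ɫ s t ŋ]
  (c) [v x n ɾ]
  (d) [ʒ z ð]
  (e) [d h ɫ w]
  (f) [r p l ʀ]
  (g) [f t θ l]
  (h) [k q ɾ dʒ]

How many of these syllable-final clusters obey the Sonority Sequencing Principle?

0

(a) sonority 1-1-2: ill-formed.
(b) sonority 5-3-1-4: ill-formed.
(c) sonority 3-3-4-6: ill-formed.
(d) sonority 3-3-3: ill-formed.
(e) sonority 1-3-5-7: ill-formed.
(f) sonority 6-1-5-6: ill-formed.
(g) sonority 3-1-3-5: ill-formed.
(h) sonority 1-1-6-2: ill-formed.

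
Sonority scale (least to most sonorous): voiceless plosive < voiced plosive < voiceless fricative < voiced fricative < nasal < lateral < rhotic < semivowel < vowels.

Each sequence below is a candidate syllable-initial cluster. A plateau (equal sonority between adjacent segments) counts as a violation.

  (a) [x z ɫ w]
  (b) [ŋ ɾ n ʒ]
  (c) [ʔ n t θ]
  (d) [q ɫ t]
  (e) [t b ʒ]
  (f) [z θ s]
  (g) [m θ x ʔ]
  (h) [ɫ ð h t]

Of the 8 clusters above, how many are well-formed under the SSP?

2

(a) 3-4-6-8 → obeys
(b) 5-7-5-4 → violates
(c) 1-5-1-3 → violates
(d) 1-6-1 → violates
(e) 1-2-4 → obeys
(f) 4-3-3 → violates
(g) 5-3-3-1 → violates
(h) 6-4-3-1 → violates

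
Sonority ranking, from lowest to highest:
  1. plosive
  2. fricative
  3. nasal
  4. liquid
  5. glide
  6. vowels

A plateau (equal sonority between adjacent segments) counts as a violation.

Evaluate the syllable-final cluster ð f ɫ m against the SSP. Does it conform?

/ð/ is a fricative (sonority 2).
/f/ is a fricative (sonority 2).
/ɫ/ is a liquid (sonority 4).
/m/ is a nasal (sonority 3).
The profile is 2-2-4-3. Between /ð/ (2) and /f/ (2) sonority does not fall, so the cluster violates the SSP.

no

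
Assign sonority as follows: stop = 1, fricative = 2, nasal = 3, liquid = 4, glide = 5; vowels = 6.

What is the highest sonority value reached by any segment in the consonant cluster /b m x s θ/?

/b/: stop = 1.
/m/: nasal = 3.
/x/: fricative = 2.
/s/: fricative = 2.
/θ/: fricative = 2.
The maximum is 3.

3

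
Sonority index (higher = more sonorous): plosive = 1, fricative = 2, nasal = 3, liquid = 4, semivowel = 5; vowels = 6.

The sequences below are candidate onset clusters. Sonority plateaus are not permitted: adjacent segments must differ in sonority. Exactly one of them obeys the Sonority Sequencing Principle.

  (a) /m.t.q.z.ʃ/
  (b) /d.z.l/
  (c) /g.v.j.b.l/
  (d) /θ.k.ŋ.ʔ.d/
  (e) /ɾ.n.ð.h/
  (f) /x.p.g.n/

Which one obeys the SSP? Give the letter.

(a) 3-1-1-2-2 → violates
(b) 1-2-4 → obeys
(c) 1-2-5-1-4 → violates
(d) 2-1-3-1-1 → violates
(e) 4-3-2-2 → violates
(f) 2-1-1-3 → violates

b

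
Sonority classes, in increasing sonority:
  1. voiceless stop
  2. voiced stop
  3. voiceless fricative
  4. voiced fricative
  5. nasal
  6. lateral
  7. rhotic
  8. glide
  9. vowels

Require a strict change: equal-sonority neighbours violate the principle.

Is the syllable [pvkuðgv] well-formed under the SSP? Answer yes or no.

Onset: /p/ is a voiceless stop (sonority 1), /v/ is a voiced fricative (sonority 4), /k/ is a voiceless stop (sonority 1); then the nucleus /u/ (sonority 9).
Onset profile 1-4-1-9 — does not strictly rise throughout.
Coda: /ð/ is a voiced fricative (sonority 4), /g/ is a voiced stop (sonority 2), /v/ is a voiced fricative (sonority 4).
Coda profile 9-4-2-4 — does not strictly fall throughout.

no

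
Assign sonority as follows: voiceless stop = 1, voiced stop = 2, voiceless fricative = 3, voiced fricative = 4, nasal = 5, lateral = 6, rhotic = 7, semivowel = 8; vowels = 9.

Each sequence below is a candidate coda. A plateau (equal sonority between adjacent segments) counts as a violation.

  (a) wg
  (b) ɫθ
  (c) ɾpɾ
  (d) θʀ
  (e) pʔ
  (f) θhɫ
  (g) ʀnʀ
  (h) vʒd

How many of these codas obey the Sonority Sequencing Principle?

2

(a) wg: profile 8-2 — obeys.
(b) ɫθ: profile 6-3 — obeys.
(c) ɾpɾ: profile 7-1-7 — violates.
(d) θʀ: profile 3-7 — violates.
(e) pʔ: profile 1-1 — violates.
(f) θhɫ: profile 3-3-6 — violates.
(g) ʀnʀ: profile 7-5-7 — violates.
(h) vʒd: profile 4-4-2 — violates.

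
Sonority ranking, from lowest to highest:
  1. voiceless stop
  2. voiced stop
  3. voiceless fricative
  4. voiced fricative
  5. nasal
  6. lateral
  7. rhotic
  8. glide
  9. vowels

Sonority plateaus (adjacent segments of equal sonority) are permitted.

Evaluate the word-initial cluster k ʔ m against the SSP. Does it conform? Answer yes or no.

/k/ is a voiceless stop (sonority 1).
/ʔ/ is a voiceless stop (sonority 1).
/m/ is a nasal (sonority 5).
The profile 1-1-5 is non-decreasing (plateaus allowed), so the word-initial cluster satisfies the SSP.

yes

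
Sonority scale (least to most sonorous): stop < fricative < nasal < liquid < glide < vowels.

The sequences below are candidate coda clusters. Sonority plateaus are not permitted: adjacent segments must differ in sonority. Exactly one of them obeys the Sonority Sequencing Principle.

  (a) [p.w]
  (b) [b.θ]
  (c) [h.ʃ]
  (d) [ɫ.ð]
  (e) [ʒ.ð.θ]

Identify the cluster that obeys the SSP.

(a) [p.w]: profile 1-5 — violates.
(b) [b.θ]: profile 1-2 — violates.
(c) [h.ʃ]: profile 2-2 — violates.
(d) [ɫ.ð]: profile 4-2 — obeys.
(e) [ʒ.ð.θ]: profile 2-2-2 — violates.

d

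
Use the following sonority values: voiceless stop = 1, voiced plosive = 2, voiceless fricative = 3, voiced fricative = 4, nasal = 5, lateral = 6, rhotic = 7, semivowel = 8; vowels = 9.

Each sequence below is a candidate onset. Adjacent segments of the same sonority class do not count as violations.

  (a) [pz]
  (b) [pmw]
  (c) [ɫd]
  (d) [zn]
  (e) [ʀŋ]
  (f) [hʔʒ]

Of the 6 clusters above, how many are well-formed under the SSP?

(a) 1-4 → obeys
(b) 1-5-8 → obeys
(c) 6-2 → violates
(d) 4-5 → obeys
(e) 7-5 → violates
(f) 3-1-4 → violates

3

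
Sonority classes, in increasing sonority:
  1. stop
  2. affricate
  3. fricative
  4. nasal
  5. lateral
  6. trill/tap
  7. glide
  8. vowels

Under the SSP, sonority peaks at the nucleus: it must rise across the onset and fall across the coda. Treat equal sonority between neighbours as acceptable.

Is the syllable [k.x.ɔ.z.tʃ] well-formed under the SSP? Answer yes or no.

yes

Onset: /k/ is a stop (sonority 1), /x/ is a fricative (sonority 3); then the nucleus /ɔ/ (sonority 8).
Onset profile 1-3-8 — rises to the nucleus.
Coda: /z/ is a fricative (sonority 3), /tʃ/ is an affricate (sonority 2).
Coda profile 8-3-2 — falls from the nucleus.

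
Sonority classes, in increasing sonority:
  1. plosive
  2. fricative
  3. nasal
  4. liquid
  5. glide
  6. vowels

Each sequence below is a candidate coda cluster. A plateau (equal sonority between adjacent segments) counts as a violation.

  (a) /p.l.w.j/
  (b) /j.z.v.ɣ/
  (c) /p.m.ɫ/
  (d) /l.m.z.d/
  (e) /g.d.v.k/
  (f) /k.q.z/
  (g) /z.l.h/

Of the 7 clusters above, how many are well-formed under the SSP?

1

(a) /p.l.w.j/: profile 1-4-5-5 — violates.
(b) /j.z.v.ɣ/: profile 5-2-2-2 — violates.
(c) /p.m.ɫ/: profile 1-3-4 — violates.
(d) /l.m.z.d/: profile 4-3-2-1 — obeys.
(e) /g.d.v.k/: profile 1-1-2-1 — violates.
(f) /k.q.z/: profile 1-1-2 — violates.
(g) /z.l.h/: profile 2-4-2 — violates.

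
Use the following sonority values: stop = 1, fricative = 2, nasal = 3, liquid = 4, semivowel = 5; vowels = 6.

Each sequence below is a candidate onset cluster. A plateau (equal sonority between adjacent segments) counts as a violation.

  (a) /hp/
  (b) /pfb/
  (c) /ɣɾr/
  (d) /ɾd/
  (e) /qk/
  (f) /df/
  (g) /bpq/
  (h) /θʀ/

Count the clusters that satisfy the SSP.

(a) sonority 2-1: ill-formed.
(b) sonority 1-2-1: ill-formed.
(c) sonority 2-4-4: ill-formed.
(d) sonority 4-1: ill-formed.
(e) sonority 1-1: ill-formed.
(f) sonority 1-2: well-formed.
(g) sonority 1-1-1: ill-formed.
(h) sonority 2-4: well-formed.

2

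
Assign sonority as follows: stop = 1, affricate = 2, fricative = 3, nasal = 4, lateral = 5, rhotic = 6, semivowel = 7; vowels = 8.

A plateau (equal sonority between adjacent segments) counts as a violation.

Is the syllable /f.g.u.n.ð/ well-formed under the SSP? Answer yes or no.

no

Onset: /f/ is a fricative (sonority 3), /g/ is a stop (sonority 1); then the nucleus /u/ (sonority 8).
Onset profile 3-1-8 — does not strictly rise throughout.
Coda: /n/ is a nasal (sonority 4), /ð/ is a fricative (sonority 3).
Coda profile 8-4-3 — falls from the nucleus.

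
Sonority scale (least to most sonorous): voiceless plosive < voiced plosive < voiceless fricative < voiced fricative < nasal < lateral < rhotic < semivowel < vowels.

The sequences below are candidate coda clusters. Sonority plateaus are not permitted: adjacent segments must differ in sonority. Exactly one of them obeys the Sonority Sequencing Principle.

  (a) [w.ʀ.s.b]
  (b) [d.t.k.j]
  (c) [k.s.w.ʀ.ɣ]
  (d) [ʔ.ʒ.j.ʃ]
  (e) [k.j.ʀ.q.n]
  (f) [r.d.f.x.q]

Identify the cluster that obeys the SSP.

a

(a) [w.ʀ.s.b]: profile 8-7-3-2 — obeys.
(b) [d.t.k.j]: profile 2-1-1-8 — violates.
(c) [k.s.w.ʀ.ɣ]: profile 1-3-8-7-4 — violates.
(d) [ʔ.ʒ.j.ʃ]: profile 1-4-8-3 — violates.
(e) [k.j.ʀ.q.n]: profile 1-8-7-1-5 — violates.
(f) [r.d.f.x.q]: profile 7-2-3-3-1 — violates.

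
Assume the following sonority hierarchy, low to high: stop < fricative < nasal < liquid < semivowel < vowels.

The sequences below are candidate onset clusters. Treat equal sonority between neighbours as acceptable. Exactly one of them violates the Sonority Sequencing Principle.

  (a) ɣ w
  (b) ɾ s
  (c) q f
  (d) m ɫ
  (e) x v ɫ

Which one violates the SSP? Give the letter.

(a) ɣ w: profile 2-5 — obeys.
(b) ɾ s: profile 4-2 — violates.
(c) q f: profile 1-2 — obeys.
(d) m ɫ: profile 3-4 — obeys.
(e) x v ɫ: profile 2-2-4 — obeys.

b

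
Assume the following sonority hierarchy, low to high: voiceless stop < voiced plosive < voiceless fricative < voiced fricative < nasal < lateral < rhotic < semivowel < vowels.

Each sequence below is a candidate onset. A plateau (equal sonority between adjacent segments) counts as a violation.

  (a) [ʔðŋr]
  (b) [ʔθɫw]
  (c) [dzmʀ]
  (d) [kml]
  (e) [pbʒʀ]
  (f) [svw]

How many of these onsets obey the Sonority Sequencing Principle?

(a) sonority 1-4-5-7: well-formed.
(b) sonority 1-3-6-8: well-formed.
(c) sonority 2-4-5-7: well-formed.
(d) sonority 1-5-6: well-formed.
(e) sonority 1-2-4-7: well-formed.
(f) sonority 3-4-8: well-formed.

6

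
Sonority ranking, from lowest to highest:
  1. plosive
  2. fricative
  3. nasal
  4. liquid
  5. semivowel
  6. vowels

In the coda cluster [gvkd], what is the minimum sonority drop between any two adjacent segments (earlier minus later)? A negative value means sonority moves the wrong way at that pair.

/g/: plosive = 1.
/v/: fricative = 2.
/k/: plosive = 1.
/d/: plosive = 1.
/g/→/v/: change -1.
/v/→/k/: change +1.
/k/→/d/: change +0.
Minimum = -1.

-1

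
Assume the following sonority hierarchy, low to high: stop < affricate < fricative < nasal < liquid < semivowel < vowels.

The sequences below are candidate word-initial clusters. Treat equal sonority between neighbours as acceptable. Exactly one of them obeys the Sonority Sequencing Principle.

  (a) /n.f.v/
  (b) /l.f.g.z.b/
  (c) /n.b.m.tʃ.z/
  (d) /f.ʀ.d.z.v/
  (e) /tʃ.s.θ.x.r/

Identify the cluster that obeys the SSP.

(a) /n.f.v/: profile 4-3-3 — violates.
(b) /l.f.g.z.b/: profile 5-3-1-3-1 — violates.
(c) /n.b.m.tʃ.z/: profile 4-1-4-2-3 — violates.
(d) /f.ʀ.d.z.v/: profile 3-5-1-3-3 — violates.
(e) /tʃ.s.θ.x.r/: profile 2-3-3-3-5 — obeys.

e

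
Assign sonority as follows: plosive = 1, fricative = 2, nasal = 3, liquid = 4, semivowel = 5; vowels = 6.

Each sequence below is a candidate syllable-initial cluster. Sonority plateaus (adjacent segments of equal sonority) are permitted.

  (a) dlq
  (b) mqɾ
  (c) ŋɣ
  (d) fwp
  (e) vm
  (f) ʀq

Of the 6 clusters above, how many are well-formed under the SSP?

(a) sonority 1-4-1: ill-formed.
(b) sonority 3-1-4: ill-formed.
(c) sonority 3-2: ill-formed.
(d) sonority 2-5-1: ill-formed.
(e) sonority 2-3: well-formed.
(f) sonority 4-1: ill-formed.

1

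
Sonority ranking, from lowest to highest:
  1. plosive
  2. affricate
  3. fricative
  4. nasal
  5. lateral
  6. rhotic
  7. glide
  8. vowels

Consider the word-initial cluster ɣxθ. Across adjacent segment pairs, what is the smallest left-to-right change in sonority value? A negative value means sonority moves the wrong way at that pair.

0

/ɣ/ — fricative, sonority 3.
/x/ — fricative, sonority 3.
/θ/ — fricative, sonority 3.
/ɣ/→/x/: change +0.
/x/→/θ/: change +0.
Minimum = 0.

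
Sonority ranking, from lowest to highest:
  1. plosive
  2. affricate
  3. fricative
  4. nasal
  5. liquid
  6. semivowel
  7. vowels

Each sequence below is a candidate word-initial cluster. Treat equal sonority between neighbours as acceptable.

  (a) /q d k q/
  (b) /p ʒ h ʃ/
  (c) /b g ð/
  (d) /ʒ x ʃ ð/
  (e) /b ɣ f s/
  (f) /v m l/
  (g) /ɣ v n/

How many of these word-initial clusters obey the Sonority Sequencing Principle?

(a) 1-1-1-1 → obeys
(b) 1-3-3-3 → obeys
(c) 1-1-3 → obeys
(d) 3-3-3-3 → obeys
(e) 1-3-3-3 → obeys
(f) 3-4-5 → obeys
(g) 3-3-4 → obeys

7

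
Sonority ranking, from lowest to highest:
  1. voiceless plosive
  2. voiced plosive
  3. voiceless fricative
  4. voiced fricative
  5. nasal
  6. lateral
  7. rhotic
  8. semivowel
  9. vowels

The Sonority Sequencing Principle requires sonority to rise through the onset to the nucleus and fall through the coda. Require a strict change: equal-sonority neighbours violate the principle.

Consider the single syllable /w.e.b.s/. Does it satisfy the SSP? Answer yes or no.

Onset: /w/ is a semivowel (sonority 8); then the nucleus /e/ (sonority 9).
Onset profile 8-9 — rises to the nucleus.
Coda: /b/ is a voiced plosive (sonority 2), /s/ is a voiceless fricative (sonority 3).
Coda profile 9-2-3 — does not strictly fall throughout.

no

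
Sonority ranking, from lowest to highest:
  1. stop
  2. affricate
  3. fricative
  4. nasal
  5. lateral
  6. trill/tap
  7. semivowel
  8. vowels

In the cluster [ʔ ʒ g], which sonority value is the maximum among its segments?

3

/ʔ/ is a stop (sonority 1).
/ʒ/ is a fricative (sonority 3).
/g/ is a stop (sonority 1).
The maximum is 3.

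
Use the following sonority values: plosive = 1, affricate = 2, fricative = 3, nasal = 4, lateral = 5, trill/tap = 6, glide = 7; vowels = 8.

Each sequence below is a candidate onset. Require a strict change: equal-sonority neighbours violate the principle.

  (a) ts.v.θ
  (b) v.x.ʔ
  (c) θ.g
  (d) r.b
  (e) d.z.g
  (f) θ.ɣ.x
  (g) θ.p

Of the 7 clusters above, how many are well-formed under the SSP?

(a) ts.v.θ: profile 2-3-3 — violates.
(b) v.x.ʔ: profile 3-3-1 — violates.
(c) θ.g: profile 3-1 — violates.
(d) r.b: profile 6-1 — violates.
(e) d.z.g: profile 1-3-1 — violates.
(f) θ.ɣ.x: profile 3-3-3 — violates.
(g) θ.p: profile 3-1 — violates.

0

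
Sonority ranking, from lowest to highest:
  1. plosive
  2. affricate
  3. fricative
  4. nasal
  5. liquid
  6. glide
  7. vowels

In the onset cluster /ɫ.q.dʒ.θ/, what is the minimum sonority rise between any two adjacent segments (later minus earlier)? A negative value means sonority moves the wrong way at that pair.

/ɫ/ is a liquid (sonority 5).
/q/ is a plosive (sonority 1).
/dʒ/ is an affricate (sonority 2).
/θ/ is a fricative (sonority 3).
/ɫ/→/q/: change -4.
/q/→/dʒ/: change +1.
/dʒ/→/θ/: change +1.
Minimum = -4.

-4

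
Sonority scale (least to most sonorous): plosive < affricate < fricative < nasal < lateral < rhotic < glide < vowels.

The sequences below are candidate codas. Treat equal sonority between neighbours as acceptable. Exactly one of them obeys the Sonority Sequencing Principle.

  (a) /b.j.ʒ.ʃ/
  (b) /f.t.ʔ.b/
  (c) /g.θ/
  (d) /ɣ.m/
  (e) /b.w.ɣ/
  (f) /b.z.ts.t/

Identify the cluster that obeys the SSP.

b

(a) /b.j.ʒ.ʃ/: profile 1-7-3-3 — violates.
(b) /f.t.ʔ.b/: profile 3-1-1-1 — obeys.
(c) /g.θ/: profile 1-3 — violates.
(d) /ɣ.m/: profile 3-4 — violates.
(e) /b.w.ɣ/: profile 1-7-3 — violates.
(f) /b.z.ts.t/: profile 1-3-2-1 — violates.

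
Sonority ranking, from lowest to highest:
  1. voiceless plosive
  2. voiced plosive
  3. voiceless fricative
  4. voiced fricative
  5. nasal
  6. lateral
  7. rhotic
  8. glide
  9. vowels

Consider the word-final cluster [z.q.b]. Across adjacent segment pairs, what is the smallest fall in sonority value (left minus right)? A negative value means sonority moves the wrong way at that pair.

-1

/z/ is a voiced fricative (sonority 4).
/q/ is a voiceless plosive (sonority 1).
/b/ is a voiced plosive (sonority 2).
/z/→/q/: change +3.
/q/→/b/: change -1.
Minimum = -1.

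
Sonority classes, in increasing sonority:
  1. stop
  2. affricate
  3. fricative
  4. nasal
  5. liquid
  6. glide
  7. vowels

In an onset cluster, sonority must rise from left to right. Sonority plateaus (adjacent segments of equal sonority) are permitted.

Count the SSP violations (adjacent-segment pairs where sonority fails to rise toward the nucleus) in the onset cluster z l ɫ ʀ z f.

1

/z/ is a fricative (sonority 3).
/l/ is a liquid (sonority 5).
/ɫ/ is a liquid (sonority 5).
/ʀ/ is a liquid (sonority 5).
/z/ is a fricative (sonority 3).
/f/ is a fricative (sonority 3).
/z/→/l/: 3→5 (rises) — ok.
/l/→/ɫ/: 5→5 (plateau, allowed) — ok.
/ɫ/→/ʀ/: 5→5 (plateau, allowed) — ok.
/ʀ/→/z/: 5→3 (does not rise) — violation.
/z/→/f/: 3→3 (plateau, allowed) — ok.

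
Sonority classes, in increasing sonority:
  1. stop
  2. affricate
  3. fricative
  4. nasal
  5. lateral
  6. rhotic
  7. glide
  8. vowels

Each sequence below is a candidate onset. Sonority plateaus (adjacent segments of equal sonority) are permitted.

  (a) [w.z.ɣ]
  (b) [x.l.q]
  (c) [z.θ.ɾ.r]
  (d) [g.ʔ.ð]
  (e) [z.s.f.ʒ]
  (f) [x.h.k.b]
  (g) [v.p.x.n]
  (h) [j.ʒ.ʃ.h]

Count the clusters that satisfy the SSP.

(a) 7-3-3 → violates
(b) 3-5-1 → violates
(c) 3-3-6-6 → obeys
(d) 1-1-3 → obeys
(e) 3-3-3-3 → obeys
(f) 3-3-1-1 → violates
(g) 3-1-3-4 → violates
(h) 7-3-3-3 → violates

3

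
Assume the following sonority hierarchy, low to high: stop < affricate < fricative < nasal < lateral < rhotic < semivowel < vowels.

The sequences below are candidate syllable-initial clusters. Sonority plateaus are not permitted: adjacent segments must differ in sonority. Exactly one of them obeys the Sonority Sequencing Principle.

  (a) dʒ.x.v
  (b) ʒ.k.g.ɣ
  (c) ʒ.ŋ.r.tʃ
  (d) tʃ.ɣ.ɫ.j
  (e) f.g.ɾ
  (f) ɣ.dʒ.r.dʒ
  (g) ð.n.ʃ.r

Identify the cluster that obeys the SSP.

d

(a) sonority 2-3-3: ill-formed.
(b) sonority 3-1-1-3: ill-formed.
(c) sonority 3-4-6-2: ill-formed.
(d) sonority 2-3-5-7: well-formed.
(e) sonority 3-1-6: ill-formed.
(f) sonority 3-2-6-2: ill-formed.
(g) sonority 3-4-3-6: ill-formed.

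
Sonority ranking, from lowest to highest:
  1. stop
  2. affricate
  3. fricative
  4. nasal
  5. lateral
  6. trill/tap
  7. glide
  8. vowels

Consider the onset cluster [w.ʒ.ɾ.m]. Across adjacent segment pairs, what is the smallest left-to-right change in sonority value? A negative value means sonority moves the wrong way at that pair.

-4

/w/ is a glide (sonority 7).
/ʒ/ is a fricative (sonority 3).
/ɾ/ is a trill/tap (sonority 6).
/m/ is a nasal (sonority 4).
/w/→/ʒ/: change -4.
/ʒ/→/ɾ/: change +3.
/ɾ/→/m/: change -2.
Minimum = -4.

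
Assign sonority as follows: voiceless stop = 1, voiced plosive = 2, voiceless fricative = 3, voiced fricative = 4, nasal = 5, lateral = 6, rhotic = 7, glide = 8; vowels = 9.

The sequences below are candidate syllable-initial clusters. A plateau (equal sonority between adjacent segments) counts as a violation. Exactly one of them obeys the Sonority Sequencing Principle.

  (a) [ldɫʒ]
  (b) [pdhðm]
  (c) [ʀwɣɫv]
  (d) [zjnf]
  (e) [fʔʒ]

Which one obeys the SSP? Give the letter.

b

(a) sonority 6-2-6-4: ill-formed.
(b) sonority 1-2-3-4-5: well-formed.
(c) sonority 7-8-4-6-4: ill-formed.
(d) sonority 4-8-5-3: ill-formed.
(e) sonority 3-1-4: ill-formed.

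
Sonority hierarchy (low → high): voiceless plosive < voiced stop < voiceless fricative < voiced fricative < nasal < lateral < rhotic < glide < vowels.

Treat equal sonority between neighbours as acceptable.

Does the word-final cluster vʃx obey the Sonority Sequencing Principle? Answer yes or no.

/v/ — voiced fricative, sonority 4.
/ʃ/ — voiceless fricative, sonority 3.
/x/ — voiceless fricative, sonority 3.
The profile 4-3-3 is non-increasing (plateaus allowed), so the word-final cluster satisfies the SSP.

yes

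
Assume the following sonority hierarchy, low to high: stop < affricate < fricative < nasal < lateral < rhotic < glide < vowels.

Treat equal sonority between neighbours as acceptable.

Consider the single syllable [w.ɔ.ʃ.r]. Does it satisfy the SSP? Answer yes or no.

Onset: /w/ is a glide (sonority 7); then the nucleus /ɔ/ (sonority 8).
Onset profile 7-8 — rises to the nucleus.
Coda: /ʃ/ is a fricative (sonority 3), /r/ is a rhotic (sonority 6).
Coda profile 8-3-6 — does not fall throughout.

no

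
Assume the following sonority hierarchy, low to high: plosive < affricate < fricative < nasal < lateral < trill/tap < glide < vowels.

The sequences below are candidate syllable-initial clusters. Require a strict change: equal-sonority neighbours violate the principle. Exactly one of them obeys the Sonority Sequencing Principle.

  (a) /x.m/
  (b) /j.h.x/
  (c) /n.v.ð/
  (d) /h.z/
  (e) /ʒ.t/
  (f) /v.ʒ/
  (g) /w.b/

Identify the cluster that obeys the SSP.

(a) sonority 3-4: well-formed.
(b) sonority 7-3-3: ill-formed.
(c) sonority 4-3-3: ill-formed.
(d) sonority 3-3: ill-formed.
(e) sonority 3-1: ill-formed.
(f) sonority 3-3: ill-formed.
(g) sonority 7-1: ill-formed.

a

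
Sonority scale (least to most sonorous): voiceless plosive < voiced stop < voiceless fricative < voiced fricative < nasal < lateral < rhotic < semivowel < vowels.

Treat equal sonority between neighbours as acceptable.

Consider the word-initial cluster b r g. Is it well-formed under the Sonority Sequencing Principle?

no

/b/: voiced stop = 2.
/r/: rhotic = 7.
/g/: voiced stop = 2.
The profile is 2-7-2. Between /r/ (7) and /g/ (2) sonority does not rise, so the cluster violates the SSP.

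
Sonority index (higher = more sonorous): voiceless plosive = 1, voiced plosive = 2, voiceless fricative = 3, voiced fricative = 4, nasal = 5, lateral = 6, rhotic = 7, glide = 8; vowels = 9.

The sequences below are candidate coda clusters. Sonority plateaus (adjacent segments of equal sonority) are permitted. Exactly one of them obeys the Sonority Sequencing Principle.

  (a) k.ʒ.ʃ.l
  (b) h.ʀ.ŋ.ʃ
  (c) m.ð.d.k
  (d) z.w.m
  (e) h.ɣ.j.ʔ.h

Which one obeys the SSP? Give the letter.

(a) k.ʒ.ʃ.l: profile 1-4-3-6 — violates.
(b) h.ʀ.ŋ.ʃ: profile 3-7-5-3 — violates.
(c) m.ð.d.k: profile 5-4-2-1 — obeys.
(d) z.w.m: profile 4-8-5 — violates.
(e) h.ɣ.j.ʔ.h: profile 3-4-8-1-3 — violates.

c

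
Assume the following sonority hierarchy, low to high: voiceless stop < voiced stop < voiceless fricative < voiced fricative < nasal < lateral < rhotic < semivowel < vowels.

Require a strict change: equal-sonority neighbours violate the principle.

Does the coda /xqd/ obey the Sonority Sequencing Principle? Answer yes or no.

/x/ is a voiceless fricative (sonority 3).
/q/ is a voiceless stop (sonority 1).
/d/ is a voiced stop (sonority 2).
The profile is 3-1-2. Between /q/ (1) and /d/ (2) sonority does not fall, so the cluster violates the SSP.

no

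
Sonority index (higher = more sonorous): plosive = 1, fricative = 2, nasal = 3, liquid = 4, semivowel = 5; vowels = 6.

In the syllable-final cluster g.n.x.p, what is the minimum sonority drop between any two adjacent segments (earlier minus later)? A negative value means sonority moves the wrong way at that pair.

-2

/g/ — plosive, sonority 1.
/n/ — nasal, sonority 3.
/x/ — fricative, sonority 2.
/p/ — plosive, sonority 1.
/g/→/n/: change -2.
/n/→/x/: change +1.
/x/→/p/: change +1.
Minimum = -2.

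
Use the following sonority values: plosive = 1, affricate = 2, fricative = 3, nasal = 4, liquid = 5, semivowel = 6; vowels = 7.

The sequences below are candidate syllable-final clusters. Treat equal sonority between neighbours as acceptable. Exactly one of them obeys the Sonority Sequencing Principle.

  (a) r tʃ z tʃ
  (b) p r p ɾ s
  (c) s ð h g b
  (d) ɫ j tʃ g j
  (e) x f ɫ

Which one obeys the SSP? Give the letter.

c

(a) sonority 5-2-3-2: ill-formed.
(b) sonority 1-5-1-5-3: ill-formed.
(c) sonority 3-3-3-1-1: well-formed.
(d) sonority 5-6-2-1-6: ill-formed.
(e) sonority 3-3-5: ill-formed.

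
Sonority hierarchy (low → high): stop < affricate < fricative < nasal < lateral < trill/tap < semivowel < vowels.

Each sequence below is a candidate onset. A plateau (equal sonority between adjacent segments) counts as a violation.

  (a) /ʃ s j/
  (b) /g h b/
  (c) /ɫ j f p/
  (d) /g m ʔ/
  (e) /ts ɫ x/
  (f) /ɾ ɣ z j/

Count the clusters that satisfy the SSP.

0

(a) sonority 3-3-7: ill-formed.
(b) sonority 1-3-1: ill-formed.
(c) sonority 5-7-3-1: ill-formed.
(d) sonority 1-4-1: ill-formed.
(e) sonority 2-5-3: ill-formed.
(f) sonority 6-3-3-7: ill-formed.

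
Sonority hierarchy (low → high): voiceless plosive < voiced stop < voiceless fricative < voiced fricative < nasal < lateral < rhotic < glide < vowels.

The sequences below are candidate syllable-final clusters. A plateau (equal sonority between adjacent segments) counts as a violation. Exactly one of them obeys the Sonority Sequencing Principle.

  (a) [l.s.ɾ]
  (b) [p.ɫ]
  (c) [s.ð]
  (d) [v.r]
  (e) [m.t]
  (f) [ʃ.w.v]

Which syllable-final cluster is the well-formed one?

(a) sonority 6-3-7: ill-formed.
(b) sonority 1-6: ill-formed.
(c) sonority 3-4: ill-formed.
(d) sonority 4-7: ill-formed.
(e) sonority 5-1: well-formed.
(f) sonority 3-8-4: ill-formed.

e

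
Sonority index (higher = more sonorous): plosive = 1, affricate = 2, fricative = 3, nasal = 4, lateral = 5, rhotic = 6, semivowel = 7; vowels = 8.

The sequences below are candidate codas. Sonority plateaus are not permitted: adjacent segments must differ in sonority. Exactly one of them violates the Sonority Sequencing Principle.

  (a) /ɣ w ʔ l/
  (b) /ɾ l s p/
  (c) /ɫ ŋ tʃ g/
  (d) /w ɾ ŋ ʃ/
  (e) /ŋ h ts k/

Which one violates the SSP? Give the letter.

(a) /ɣ w ʔ l/: profile 3-7-1-5 — violates.
(b) /ɾ l s p/: profile 6-5-3-1 — obeys.
(c) /ɫ ŋ tʃ g/: profile 5-4-2-1 — obeys.
(d) /w ɾ ŋ ʃ/: profile 7-6-4-3 — obeys.
(e) /ŋ h ts k/: profile 4-3-2-1 — obeys.

a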